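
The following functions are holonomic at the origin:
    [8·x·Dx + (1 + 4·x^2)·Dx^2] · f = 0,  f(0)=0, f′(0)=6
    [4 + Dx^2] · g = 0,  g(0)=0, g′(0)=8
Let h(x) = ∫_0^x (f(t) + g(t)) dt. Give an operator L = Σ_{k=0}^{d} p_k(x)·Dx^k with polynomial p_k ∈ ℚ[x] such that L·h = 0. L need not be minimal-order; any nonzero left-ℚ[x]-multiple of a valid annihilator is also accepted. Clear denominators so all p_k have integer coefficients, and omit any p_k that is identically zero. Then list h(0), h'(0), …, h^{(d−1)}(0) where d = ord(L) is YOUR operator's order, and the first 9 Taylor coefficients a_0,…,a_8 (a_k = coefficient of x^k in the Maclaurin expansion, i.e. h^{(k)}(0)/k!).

L = (-352·x + 1792·x^3 + 512·x^5)·Dx^2 + (-4 + 112·x^2 + 576·x^4 + 256·x^6)·Dx^3 + (-88·x + 448·x^3 + 128·x^5)·Dx^4 + (-1 + 28·x^2 + 144·x^4 + 64·x^6)·Dx^5  (order 5).
h: a_k = 0, 0, 7, 0, -10/3, 0, 152/45, 0, -2164/315, …
ICs: h(0) = 0, h′(0) = 0, h′′(0) = 14, h′′′(0) = 0, h′′′′(0) = -80.

f: a_k = 0, 6, 0, -8, 0, 96/5, 0, -384/7, 0, …
g: a_k = 0, 8, 0, -16/3, 0, 16/15, 0, -32/315, 0, …
h₀=f+g: left-lcm gives L₀, ord ≤ 4.
h=∫h₀ ⇒ L = L₀·Dx.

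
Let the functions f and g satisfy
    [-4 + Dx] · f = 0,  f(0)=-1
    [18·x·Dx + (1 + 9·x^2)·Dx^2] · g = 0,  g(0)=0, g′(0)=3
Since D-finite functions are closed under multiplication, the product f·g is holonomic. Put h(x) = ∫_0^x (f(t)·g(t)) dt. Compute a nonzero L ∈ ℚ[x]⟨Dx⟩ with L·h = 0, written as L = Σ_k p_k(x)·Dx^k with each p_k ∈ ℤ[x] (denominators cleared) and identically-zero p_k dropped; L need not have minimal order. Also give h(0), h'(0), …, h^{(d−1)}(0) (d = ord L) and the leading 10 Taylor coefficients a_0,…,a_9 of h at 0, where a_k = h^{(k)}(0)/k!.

L = (16 - 72·x + 144·x^2)·Dx + (-8 + 18·x - 72·x^2)·Dx^2 + (1 + 9·x^2)·Dx^3  (order 3).
h: a_k = 0, 0, -3/2, -4, -15/4, 4/5, -43/30, -124/7, 269/840, 83828/945, …
ICs: h(0) = 0, h′(0) = 0, h′′(0) = -3.

f: a_k = -1, -4, -8, -32/3, -32/3, -128/15, -256/45, -1024/315, -512/315, -2048/2835, …
g: a_k = 0, 3, 0, -9, 0, 243/5, 0, -2187/7, 0, 2187, …
f·g: L₀ = L_f ⊗_s L_g, ord ≤ 1·2.
h=∫h₀ ⇒ L = L₀·Dx.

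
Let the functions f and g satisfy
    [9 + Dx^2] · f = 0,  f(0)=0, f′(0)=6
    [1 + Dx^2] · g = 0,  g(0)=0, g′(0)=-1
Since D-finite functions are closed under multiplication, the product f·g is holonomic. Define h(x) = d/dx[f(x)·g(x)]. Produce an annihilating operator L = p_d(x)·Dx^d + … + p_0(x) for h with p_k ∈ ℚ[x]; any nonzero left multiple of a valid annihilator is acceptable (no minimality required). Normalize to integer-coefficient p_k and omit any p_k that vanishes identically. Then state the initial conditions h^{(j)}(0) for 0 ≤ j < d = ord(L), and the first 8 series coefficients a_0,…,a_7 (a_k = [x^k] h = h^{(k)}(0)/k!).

L = 64 + 20·Dx^2 + Dx^4  (order 4).
h: a_k = 0, -12, 0, 40, 0, -168/5, 0, 272/21, …
ICs: h(0) = 0, h′(0) = -12, h′′(0) = 0, h′′′(0) = 240.

f: a_k = 0, 6, 0, -9, 0, 81/20, 0, -243/280, …
g: a_k = 0, -1, 0, 1/6, 0, -1/120, 0, 1/5040, …
f·g: L₀ = L_f ⊗_s L_g, ord ≤ 2·2.
h=h₀': d/dx-closure on L₀ ⇒ L.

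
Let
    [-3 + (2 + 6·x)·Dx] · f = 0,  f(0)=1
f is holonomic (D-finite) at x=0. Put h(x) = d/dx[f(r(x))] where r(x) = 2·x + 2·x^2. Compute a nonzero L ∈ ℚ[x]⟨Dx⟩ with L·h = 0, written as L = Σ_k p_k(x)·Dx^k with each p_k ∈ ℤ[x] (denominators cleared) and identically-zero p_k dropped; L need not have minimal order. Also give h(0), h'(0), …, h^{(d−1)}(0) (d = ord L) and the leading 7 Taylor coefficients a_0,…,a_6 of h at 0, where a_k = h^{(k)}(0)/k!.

f: a_k = 1, 3/2, -9/8, 27/16, -405/128, 1701/256, -15309/1024, …
f∘r: x↦r, Dx↦Dx/r' in L_f ⇒ L₀.
h₀' ⇒ L via d/dx closure of L₀.
L = -1 + (-1 - 8·x - 18·x^2 - 12·x^3)·Dx  (order 1).
h: a_k = 3, -3, 27/2, -117/2, 2025/8, -8829/8, 77679/16, …
ICs: h(0) = 3.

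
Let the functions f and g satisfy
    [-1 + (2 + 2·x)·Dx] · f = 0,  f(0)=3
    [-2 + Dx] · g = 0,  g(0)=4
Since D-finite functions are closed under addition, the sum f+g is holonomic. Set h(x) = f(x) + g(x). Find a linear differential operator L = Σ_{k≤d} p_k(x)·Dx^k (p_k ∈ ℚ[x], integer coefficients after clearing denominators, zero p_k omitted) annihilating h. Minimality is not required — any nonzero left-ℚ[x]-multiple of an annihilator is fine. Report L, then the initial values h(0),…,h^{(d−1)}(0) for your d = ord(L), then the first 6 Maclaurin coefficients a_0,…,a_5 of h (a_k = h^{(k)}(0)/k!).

f: a_k = 3, 3/2, -3/8, 3/16, -15/128, 21/256, …
g: a_k = 4, 8, 8, 16/3, 8/3, 16/15, …
Weyl lclm of L_f,L_g ⇒ L₀ (ord ≤ 2).
L = (10 + 8·x) + (-17 - 32·x - 16·x^2)·Dx + (6 + 14·x + 8·x^2)·Dx^2  (order 2).
h: a_k = 7, 19/2, 61/8, 265/48, 979/384, 4411/3840, …
ICs: h(0) = 7, h′(0) = 19/2.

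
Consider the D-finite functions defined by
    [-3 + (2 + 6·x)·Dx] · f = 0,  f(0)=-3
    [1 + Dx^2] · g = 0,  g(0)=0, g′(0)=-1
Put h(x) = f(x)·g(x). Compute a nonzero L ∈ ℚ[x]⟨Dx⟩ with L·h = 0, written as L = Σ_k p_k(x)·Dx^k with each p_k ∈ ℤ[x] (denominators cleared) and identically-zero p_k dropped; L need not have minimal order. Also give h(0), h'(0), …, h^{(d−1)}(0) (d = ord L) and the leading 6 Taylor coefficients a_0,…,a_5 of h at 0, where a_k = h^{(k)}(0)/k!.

f: a_k = -3, -9/2, 27/8, -81/16, 1215/128, -5103/256, …
g: a_k = 0, -1, 0, 1/6, 0, -1/120, …
Sym-product of L_f,L_g gives L₀ (≤ ord 2).
L = (31 + 24·x + 36·x^2) + (-12 - 36·x)·Dx + (4 + 24·x + 36·x^2)·Dx^2  (order 2).
h: a_k = 0, 3, 9/2, -31/8, 69/16, -5699/640, …
ICs: h(0) = 0, h′(0) = 3.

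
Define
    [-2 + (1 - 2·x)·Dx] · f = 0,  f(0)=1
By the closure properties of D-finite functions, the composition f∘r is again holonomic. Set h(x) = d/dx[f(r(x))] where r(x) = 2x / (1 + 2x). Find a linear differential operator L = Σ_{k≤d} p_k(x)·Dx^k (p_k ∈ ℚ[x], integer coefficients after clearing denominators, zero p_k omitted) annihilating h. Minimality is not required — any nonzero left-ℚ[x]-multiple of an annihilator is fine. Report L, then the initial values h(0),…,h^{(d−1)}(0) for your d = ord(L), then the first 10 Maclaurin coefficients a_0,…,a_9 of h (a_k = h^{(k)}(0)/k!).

L = 4 + (-1 + 2·x)·Dx  (order 1).
h: a_k = 4, 16, 48, 128, 320, 768, 1792, 4096, 9216, 20480, …
ICs: h(0) = 4.

f: a_k = 1, 2, 4, 8, 16, 32, 64, 128, 256, 512, …
Change of var in L_f (x↦r) gives L₀.
h₀' ⇒ L via d/dx closure of L₀.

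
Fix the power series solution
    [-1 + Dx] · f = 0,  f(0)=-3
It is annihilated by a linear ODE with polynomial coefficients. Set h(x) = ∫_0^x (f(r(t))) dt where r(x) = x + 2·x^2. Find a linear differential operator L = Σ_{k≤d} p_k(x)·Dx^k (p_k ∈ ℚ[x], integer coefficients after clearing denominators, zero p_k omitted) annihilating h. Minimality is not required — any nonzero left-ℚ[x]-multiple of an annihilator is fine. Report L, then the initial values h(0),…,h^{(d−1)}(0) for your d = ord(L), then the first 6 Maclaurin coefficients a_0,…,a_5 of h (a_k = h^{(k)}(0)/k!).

L = (-1 - 4·x)·Dx + Dx^2  (order 2).
h: a_k = 0, -3, -3/2, -5/2, -13/8, -73/40, …
ICs: h(0) = 0, h′(0) = -3.

f: a_k = -3, -3, -3/2, -1/2, -1/8, -1/40, …
Substitute x→r, Dx→(1/r')Dx; clear ⇒ L₀.
h=∫₀ˣh₀: take L = L₀·Dx.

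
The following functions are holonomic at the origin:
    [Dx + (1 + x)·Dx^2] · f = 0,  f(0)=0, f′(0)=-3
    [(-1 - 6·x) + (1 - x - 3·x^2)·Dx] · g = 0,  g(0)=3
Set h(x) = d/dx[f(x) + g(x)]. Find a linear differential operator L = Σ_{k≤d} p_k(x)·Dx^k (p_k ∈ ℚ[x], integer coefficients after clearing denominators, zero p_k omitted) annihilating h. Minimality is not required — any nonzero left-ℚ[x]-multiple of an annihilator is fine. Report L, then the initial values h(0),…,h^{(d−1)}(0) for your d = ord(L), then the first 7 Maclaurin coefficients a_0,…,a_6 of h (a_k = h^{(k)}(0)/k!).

f: a_k = 0, -3, 3/2, -1, 3/4, -3/5, 1/2, …
g: a_k = 3, 3, 12, 21, 57, 120, 291, …
h₀=f+g: left-lcm gives L₀, ord ≤ 3.
Differentiate: ansatz ord ≤ ord L₀ ⇒ L.
L = (-58 - 350·x - 636·x^2 - 756·x^3 - 324·x^4) + (-40 - 364·x - 976·x^2 - 1632·x^3 - 1530·x^4 - 540·x^5)·Dx + (9 + 31·x + 27·x^2 - 115·x^3 - 345·x^4 - 333·x^5 - 108·x^6)·Dx^2  (order 2).
h: a_k = 0, 27, 60, 231, 597, 1749, 4554, …
ICs: h(0) = 0, h′(0) = 27.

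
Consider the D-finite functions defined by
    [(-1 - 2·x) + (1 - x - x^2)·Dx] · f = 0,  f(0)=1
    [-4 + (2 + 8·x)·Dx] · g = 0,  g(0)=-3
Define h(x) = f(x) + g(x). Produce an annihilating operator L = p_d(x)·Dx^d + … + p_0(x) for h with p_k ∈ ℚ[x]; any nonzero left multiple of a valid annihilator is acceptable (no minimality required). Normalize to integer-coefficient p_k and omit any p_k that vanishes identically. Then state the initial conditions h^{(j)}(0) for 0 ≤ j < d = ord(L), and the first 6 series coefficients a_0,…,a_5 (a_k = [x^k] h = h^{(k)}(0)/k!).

L = (-12 - 48·x - 48·x^2 - 40·x^3) + (8 + 30·x + 114·x^2 + 152·x^3 + 100·x^4)·Dx + (1 - 5·x - 39·x^2 + 6·x^3 + 82·x^4 + 40·x^5)·Dx^2  (order 2).
h: a_k = -2, -5, 8, -9, 35, -76, …
ICs: h(0) = -2, h′(0) = -5.

f: a_k = 1, 1, 2, 3, 5, 8, …
g: a_k = -3, -6, 6, -12, 30, -84, …
Weyl lclm of L_f,L_g ⇒ L₀ (ord ≤ 2).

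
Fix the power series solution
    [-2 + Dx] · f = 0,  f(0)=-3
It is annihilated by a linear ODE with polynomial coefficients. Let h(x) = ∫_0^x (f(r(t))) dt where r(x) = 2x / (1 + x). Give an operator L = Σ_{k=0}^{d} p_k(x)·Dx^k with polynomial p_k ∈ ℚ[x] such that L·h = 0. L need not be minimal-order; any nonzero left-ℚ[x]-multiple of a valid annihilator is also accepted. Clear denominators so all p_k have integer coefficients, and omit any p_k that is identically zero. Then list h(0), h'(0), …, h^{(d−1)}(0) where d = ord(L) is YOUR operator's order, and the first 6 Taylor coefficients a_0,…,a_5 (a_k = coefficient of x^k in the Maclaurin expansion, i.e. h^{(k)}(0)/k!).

f: a_k = -3, -6, -6, -4, -2, -4/5, …
Change of var in L_f (x↦r) gives L₀.
h=∫₀ˣh₀: take L = L₀·Dx.
L = -4·Dx + (1 + 2·x + x^2)·Dx^2  (order 2).
h: a_k = 0, -3, -6, -4, 1, 4/5, …
ICs: h(0) = 0, h′(0) = -3.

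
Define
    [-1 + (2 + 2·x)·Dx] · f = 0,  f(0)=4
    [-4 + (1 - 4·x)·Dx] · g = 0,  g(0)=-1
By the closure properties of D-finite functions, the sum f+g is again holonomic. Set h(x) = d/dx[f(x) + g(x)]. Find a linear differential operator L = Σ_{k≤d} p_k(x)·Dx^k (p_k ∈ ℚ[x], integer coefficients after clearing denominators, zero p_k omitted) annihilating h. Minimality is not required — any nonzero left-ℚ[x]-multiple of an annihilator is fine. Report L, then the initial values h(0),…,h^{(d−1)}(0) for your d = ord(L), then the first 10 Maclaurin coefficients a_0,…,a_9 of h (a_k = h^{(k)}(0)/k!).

f: a_k = 4, 2, -1/2, 1/4, -5/32, 7/64, -21/256, 33/512, -429/8192, 715/16384, …
g: a_k = -1, -4, -16, -64, -256, -1024, -4096, -16384, -65536, -262144, …
Weyl lclm of L_f,L_g ⇒ L₀ (ord ≤ 2).
h=h₀': d/dx-closure on L₀ ⇒ L.
L = (-216 - 96·x) + (-381 - 792·x - 336·x^2)·Dx + (34 - 78·x - 208·x^2 - 96·x^3)·Dx^2  (order 2).
h: a_k = -2, -33, -765/4, -8197/8, -327645/64, -3145791/128, -58720025/512, -536871341/1024, -38654699229/16384, -343597395835/32768, …
ICs: h(0) = -2, h′(0) = -33.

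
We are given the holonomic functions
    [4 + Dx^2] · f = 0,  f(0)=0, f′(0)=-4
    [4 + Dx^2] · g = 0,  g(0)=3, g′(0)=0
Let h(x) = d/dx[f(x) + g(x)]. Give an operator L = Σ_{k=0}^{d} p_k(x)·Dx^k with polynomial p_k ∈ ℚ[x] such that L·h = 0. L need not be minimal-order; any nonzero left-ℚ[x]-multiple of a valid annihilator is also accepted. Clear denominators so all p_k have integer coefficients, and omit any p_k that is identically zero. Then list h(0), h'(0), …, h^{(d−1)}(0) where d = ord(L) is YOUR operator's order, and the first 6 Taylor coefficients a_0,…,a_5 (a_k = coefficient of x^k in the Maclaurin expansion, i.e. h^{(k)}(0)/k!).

f: a_k = 0, -4, 0, 8/3, 0, -8/15, …
g: a_k = 3, 0, -6, 0, 2, 0, …
f+g: L₀ = lclm(L_f,L_g), ord ≤ 2+2.
Differentiate: ansatz ord ≤ ord L₀ ⇒ L.
L = 4 + Dx^2  (order 2).
h: a_k = -4, -12, 8, 8, -8/3, -8/5, …
ICs: h(0) = -4, h′(0) = -12.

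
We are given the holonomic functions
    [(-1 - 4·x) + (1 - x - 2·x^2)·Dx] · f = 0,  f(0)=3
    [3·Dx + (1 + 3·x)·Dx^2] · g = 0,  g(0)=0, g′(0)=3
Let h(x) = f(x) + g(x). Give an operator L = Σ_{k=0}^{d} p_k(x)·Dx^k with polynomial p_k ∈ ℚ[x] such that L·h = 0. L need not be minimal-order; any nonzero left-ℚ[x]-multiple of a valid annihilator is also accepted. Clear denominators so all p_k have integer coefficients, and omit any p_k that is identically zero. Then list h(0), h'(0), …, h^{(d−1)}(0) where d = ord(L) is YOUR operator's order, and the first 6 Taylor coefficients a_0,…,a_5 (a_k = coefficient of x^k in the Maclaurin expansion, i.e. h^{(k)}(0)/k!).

L = (66 + 270·x + 576·x^2 + 336·x^3 + 288·x^4)·Dx + (4 + 96·x + 492·x^2 + 832·x^3 + 696·x^4 + 480·x^5)·Dx^2 + (-3 - 19·x - 25·x^2 + 39·x^3 + 116·x^4 + 164·x^5 + 96·x^6)·Dx^3  (order 3).
h: a_k = 3, 6, 9/2, 24, 51/4, 558/5, …
ICs: h(0) = 3, h′(0) = 6, h′′(0) = 9.

f: a_k = 3, 3, 9, 15, 33, 63, …
g: a_k = 0, 3, -9/2, 9, -81/4, 243/5, …
Weyl lclm of L_f,L_g ⇒ L₀ (ord ≤ 3).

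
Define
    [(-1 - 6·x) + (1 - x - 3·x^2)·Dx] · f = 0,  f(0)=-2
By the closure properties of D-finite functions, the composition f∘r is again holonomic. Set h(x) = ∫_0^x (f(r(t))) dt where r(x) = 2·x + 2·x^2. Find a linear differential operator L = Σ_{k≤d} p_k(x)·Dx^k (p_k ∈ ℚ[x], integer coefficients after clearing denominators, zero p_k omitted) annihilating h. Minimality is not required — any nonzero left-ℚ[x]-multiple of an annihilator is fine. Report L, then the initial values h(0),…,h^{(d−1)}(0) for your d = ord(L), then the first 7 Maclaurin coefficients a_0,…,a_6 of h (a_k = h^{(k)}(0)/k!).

f: a_k = -2, -2, -8, -14, -38, -80, -194, …
Substitute x→r, Dx→(1/r')Dx; clear ⇒ L₀.
∫: right-multiply L₀ by Dx.
L = (2 + 28·x + 72·x^2 + 48·x^3)·Dx + (-1 + 2·x + 14·x^2 + 24·x^3 + 12·x^4)·Dx^2  (order 2).
h: a_k = 0, -2, -2, -12, -44, -976/5, -888, …
ICs: h(0) = 0, h′(0) = -2.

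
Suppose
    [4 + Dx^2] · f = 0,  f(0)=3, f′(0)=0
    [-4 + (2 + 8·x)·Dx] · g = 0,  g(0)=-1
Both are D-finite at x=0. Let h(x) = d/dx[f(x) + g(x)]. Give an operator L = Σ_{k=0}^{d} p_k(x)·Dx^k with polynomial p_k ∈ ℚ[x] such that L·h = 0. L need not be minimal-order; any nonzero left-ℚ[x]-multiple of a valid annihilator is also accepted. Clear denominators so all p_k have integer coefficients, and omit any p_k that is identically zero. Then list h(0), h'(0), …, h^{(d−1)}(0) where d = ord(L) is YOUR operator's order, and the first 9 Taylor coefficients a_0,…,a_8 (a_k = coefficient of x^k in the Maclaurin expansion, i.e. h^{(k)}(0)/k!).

f: a_k = 3, 0, -6, 0, 2, 0, -4/15, 0, 2/105, …
g: a_k = -1, -2, 2, -4, 10, -28, 84, -264, 858, …
h₀=f+g: left-lcm gives L₀, ord ≤ 3.
Derive L from L₀ (diff closure).
L = (-32 - 16·x - 32·x^2) + (-4 - 24·x - 48·x^2 - 64·x^3)·Dx + (-8 - 4·x - 8·x^2)·Dx^2 + (-1 - 6·x - 12·x^2 - 16·x^3)·Dx^3  (order 3).
h: a_k = -2, -8, -12, 48, -140, 2512/5, -1848, 720736/105, -25740, …
ICs: h(0) = -2, h′(0) = -8, h′′(0) = -24.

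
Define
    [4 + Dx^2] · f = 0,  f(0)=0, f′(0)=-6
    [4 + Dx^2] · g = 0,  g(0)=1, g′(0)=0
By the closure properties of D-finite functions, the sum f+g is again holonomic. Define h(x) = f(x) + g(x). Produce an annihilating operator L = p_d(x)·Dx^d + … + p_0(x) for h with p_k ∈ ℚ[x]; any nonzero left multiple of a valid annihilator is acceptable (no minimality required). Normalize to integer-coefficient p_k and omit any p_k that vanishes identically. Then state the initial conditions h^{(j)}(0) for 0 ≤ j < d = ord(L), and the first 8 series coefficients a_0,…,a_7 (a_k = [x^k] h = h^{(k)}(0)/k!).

L = 4 + Dx^2  (order 2).
h: a_k = 1, -6, -2, 4, 2/3, -4/5, -4/45, 8/105, …
ICs: h(0) = 1, h′(0) = -6.

f: a_k = 0, -6, 0, 4, 0, -4/5, 0, 8/105, …
g: a_k = 1, 0, -2, 0, 2/3, 0, -4/45, 0, …
Sum ⇒ L₀ = lclm(L_f,L_g) in ℚ(x)⟨Dx⟩.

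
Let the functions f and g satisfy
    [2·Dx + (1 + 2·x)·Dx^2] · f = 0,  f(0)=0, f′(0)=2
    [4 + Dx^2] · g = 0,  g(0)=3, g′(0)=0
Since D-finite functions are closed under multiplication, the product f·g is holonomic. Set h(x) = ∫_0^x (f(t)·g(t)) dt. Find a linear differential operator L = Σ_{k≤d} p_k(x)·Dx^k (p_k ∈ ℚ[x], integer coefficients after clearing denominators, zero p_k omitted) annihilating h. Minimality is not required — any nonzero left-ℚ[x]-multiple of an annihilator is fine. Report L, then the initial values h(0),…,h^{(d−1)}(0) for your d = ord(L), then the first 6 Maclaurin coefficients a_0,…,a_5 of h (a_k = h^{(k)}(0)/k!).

f: a_k = 0, 2, -2, 8/3, -4, 32/5, …
g: a_k = 3, 0, -6, 0, 2, 0, …
Product ⇒ symmetric product L₀, ord ≤ 4.
∫: right-multiply L₀ by Dx.
L = (-48 + 192·x + 1216·x^2 + 2048·x^3 + 1024·x^4)·Dx + (32 + 320·x + 768·x^2 + 512·x^3)·Dx^2 + (160·x + 672·x^2 + 1024·x^3 + 512·x^4)·Dx^3 + (8 + 80·x + 192·x^2 + 128·x^3)·Dx^4 + (3 + 28·x + 92·x^2 + 128·x^3 + 64·x^4)·Dx^5  (order 5).
h: a_k = 0, 0, 3, -2, -1, 0, …
ICs: h(0) = 0, h′(0) = 0, h′′(0) = 6, h′′′(0) = -12, h′′′′(0) = -24.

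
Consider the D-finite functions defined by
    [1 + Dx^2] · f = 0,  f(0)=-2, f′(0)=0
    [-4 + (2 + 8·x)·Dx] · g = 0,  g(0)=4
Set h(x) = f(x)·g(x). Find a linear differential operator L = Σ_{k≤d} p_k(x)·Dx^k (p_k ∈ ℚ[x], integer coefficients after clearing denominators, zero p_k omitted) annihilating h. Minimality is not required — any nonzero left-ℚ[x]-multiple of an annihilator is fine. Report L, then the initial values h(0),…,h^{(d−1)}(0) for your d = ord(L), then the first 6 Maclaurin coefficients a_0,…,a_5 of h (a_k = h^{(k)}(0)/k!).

L = (13 + 8·x + 16·x^2) + (-4 - 16·x)·Dx + (1 + 8·x + 16·x^2)·Dx^2  (order 2).
h: a_k = -8, -16, 20, -24, 215/3, -626/3, …
ICs: h(0) = -8, h′(0) = -16.

f: a_k = -2, 0, 1, 0, -1/12, 0, …
g: a_k = 4, 8, -8, 16, -40, 112, …
h₀=f·g: eliminate ⇒ L₀, order ≤ 2·1.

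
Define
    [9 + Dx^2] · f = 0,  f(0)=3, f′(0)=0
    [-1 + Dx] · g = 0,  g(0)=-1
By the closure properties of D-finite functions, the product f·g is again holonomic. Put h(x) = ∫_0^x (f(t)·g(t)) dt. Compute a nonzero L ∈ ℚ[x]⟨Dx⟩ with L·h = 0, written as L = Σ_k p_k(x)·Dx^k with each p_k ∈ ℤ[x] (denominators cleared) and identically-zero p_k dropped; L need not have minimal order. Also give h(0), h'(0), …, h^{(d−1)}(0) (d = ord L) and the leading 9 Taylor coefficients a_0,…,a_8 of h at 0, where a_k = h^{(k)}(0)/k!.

L = 10·Dx - 2·Dx^2 + Dx^3  (order 3).
h: a_k = 0, -3, -3/2, 4, 13/4, -7/10, -79/60, -22/105, 307/1680, …
ICs: h(0) = 0, h′(0) = -3, h′′(0) = -3.

f: a_k = 3, 0, -27/2, 0, 81/8, 0, -243/80, 0, 2187/4480, …
g: a_k = -1, -1, -1/2, -1/6, -1/24, -1/120, -1/720, -1/5040, -1/40320, …
f·g: L₀ = L_f ⊗_s L_g, ord ≤ 2·1.
∫: right-multiply L₀ by Dx.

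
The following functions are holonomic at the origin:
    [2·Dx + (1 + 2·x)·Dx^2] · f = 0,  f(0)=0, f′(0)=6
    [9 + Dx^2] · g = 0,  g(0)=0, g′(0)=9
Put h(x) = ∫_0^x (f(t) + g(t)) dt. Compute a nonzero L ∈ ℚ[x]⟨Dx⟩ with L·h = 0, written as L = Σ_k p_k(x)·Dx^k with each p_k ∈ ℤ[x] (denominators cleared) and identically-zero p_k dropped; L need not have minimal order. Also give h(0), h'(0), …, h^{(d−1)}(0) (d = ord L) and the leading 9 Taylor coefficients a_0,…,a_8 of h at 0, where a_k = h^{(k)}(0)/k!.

L = (594 + 648·x + 648·x^2)·Dx^2 + (153 + 630·x + 972·x^2 + 648·x^3)·Dx^3 + (66 + 72·x + 72·x^2)·Dx^4 + (17 + 70·x + 108·x^2 + 72·x^3)·Dx^5  (order 5).
h: a_k = 0, 0, 15/2, -2, -11/8, -12/5, 337/80, -32/7, 29991/4480, …
ICs: h(0) = 0, h′(0) = 0, h′′(0) = 15, h′′′(0) = -12, h′′′′(0) = -33.

f: a_k = 0, 6, -6, 8, -12, 96/5, -32, 384/7, -96, …
g: a_k = 0, 9, 0, -27/2, 0, 243/40, 0, -729/560, 0, …
L₀ := lclm(L_f,L_g); ord L₀ ≤ 2+2.
∫: right-multiply L₀ by Dx.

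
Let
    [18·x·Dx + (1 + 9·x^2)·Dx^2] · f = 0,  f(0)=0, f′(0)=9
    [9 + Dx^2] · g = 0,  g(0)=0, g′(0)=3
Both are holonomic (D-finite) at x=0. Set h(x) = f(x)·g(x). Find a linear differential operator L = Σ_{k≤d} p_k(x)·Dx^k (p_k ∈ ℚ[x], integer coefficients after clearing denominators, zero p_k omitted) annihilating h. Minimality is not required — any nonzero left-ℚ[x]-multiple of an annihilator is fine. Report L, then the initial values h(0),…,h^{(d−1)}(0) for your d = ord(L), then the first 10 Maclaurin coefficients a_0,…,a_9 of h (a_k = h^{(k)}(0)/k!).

f: a_k = 0, 9, 0, -27, 0, 729/5, 0, -6561/7, 0, 6561, …
g: a_k = 0, 3, 0, -9/2, 0, 81/40, 0, -243/560, 0, 243/4480, …
h₀=f·g: eliminate ⇒ L₀, order ≤ 2·2.
L = (810 + 18954·x^2 + 72171·x^4 + 236196·x^6 + 531441·x^8) + (972·x + 14580·x^3 + 78732·x^5 + 236196·x^7)·Dx + (108 + 2592·x^2 + 13122·x^4 + 52488·x^6 + 118098·x^8)·Dx^2 + (108·x + 1620·x^3 + 8748·x^5 + 26244·x^7)·Dx^3 + (2 + 54·x^2 + 567·x^4 + 2916·x^6 + 6561·x^8)·Dx^4  (order 4).
h: a_k = 0, 0, 27, 0, -243/2, 0, 4617/8, 0, -282123/80, 0, …
ICs: h(0) = 0, h′(0) = 0, h′′(0) = 54, h′′′(0) = 0.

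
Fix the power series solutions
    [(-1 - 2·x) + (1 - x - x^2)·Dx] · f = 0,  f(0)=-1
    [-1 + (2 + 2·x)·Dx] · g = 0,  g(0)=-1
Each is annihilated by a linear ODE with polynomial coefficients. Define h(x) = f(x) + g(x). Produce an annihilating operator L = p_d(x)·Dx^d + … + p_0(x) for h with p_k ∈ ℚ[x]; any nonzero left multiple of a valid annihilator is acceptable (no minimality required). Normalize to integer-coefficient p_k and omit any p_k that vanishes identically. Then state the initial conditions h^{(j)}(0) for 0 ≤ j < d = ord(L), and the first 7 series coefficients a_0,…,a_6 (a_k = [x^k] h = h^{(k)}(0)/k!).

f: a_k = -1, -1, -2, -3, -5, -8, -13, …
g: a_k = -1, -1/2, 1/8, -1/16, 5/128, -7/256, 21/1024, …
Sum ⇒ L₀ = lclm(L_f,L_g) in ℚ(x)⟨Dx⟩.
L = (-9 - 21·x - 21·x^2 - 10·x^3) + (17 + 54·x + 87·x^2 + 74·x^3 + 25·x^4)·Dx + (-2 - 14·x - 6·x^2 + 30·x^3 + 34·x^4 + 10·x^5)·Dx^2  (order 2).
h: a_k = -2, -3/2, -15/8, -49/16, -635/128, -2055/256, -13291/1024, …
ICs: h(0) = -2, h′(0) = -3/2.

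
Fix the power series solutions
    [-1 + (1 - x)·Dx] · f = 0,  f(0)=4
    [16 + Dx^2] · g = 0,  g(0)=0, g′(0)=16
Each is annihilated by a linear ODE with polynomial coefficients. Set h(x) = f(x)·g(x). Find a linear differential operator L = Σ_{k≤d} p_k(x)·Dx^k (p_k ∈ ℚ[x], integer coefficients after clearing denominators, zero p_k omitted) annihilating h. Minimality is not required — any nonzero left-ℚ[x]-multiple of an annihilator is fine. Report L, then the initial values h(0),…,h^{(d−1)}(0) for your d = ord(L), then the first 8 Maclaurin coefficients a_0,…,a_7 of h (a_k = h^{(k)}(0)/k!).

L = (-16 + 16·x) + 2·Dx + (-1 + x)·Dx^2  (order 2).
h: a_k = 0, 64, 64, -320/3, -320/3, 448/15, 448/15, -6976/315, …
ICs: h(0) = 0, h′(0) = 64.

f: a_k = 4, 4, 4, 4, 4, 4, 4, 4, …
g: a_k = 0, 16, 0, -128/3, 0, 512/15, 0, -4096/315, …
Product ⇒ symmetric product L₀, ord ≤ 2.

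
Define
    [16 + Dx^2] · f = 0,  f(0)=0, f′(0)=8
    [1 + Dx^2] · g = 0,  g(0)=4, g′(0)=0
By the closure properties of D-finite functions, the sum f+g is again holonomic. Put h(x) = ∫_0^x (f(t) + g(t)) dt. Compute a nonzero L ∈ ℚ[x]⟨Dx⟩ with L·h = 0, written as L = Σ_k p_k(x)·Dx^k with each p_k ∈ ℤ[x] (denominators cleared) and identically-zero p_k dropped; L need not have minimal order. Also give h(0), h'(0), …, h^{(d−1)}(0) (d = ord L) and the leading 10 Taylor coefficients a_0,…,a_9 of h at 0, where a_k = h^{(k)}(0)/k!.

f: a_k = 0, 8, 0, -64/3, 0, 256/15, 0, -2048/315, 0, 4096/2835, …
g: a_k = 4, 0, -2, 0, 1/6, 0, -1/180, 0, 1/10080, 0, …
L₀ := lclm(L_f,L_g); ord L₀ ≤ 2+2.
∫: right-multiply L₀ by Dx.
L = 16·Dx + 17·Dx^3 + Dx^5  (order 5).
h: a_k = 0, 4, 4, -2/3, -16/3, 1/30, 128/45, -1/1260, -256/315, 1/90720, …
ICs: h(0) = 0, h′(0) = 4, h′′(0) = 8, h′′′(0) = -4, h′′′′(0) = -128.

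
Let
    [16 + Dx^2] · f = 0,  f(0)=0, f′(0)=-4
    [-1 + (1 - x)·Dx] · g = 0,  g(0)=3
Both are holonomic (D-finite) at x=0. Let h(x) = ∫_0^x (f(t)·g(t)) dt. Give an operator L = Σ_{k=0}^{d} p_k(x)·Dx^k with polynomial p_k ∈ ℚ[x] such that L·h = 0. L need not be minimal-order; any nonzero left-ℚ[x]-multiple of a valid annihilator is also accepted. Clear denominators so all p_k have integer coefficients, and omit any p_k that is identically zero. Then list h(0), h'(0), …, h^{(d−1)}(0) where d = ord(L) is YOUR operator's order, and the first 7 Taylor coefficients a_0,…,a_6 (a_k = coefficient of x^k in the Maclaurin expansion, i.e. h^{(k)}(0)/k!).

L = (-16 + 16·x)·Dx + 2·Dx^2 + (-1 + x)·Dx^3  (order 3).
h: a_k = 0, 0, -6, -4, 5, 4, -14/15, …
ICs: h(0) = 0, h′(0) = 0, h′′(0) = -12.

f: a_k = 0, -4, 0, 32/3, 0, -128/15, 0, …
g: a_k = 3, 3, 3, 3, 3, 3, 3, …
Sym-product of L_f,L_g gives L₀ (≤ ord 2).
h=∫₀ˣh₀: take L = L₀·Dx.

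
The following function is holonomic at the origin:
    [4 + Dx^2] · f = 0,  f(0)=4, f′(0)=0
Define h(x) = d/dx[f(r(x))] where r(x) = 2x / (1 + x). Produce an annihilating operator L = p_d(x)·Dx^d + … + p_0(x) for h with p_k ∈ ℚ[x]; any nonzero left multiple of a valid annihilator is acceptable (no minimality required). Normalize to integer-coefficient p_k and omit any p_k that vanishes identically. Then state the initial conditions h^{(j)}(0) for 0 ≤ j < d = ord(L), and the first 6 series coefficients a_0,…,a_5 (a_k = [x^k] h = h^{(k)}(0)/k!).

L = (22 + 12·x + 6·x^2) + (6 + 18·x + 18·x^2 + 6·x^3)·Dx + (1 + 4·x + 6·x^2 + 4·x^3 + x^4)·Dx^2  (order 2).
h: a_k = 0, -64, 192, -640/3, -640/3, 21952/15, …
ICs: h(0) = 0, h′(0) = -64.

f: a_k = 4, 0, -8, 0, 8/3, 0, …
Change of var in L_f (x↦r) gives L₀.
Differentiate: ansatz ord ≤ ord L₀ ⇒ L.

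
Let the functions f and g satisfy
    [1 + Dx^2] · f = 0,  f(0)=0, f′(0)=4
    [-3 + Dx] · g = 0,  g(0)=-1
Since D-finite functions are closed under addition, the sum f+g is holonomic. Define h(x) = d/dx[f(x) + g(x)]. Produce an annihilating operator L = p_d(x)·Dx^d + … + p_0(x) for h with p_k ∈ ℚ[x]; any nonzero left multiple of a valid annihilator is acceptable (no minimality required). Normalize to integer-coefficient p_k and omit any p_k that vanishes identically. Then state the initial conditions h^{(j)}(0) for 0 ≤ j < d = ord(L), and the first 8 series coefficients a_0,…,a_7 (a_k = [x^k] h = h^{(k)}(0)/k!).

f: a_k = 0, 4, 0, -2/3, 0, 1/30, 0, -1/1260, …
g: a_k = -1, -3, -9/2, -9/2, -27/8, -81/40, -81/80, -243/560, …
f+g: L₀ = lclm(L_f,L_g), ord ≤ 2+1.
Derive L from L₀ (diff closure).
L = 3 - Dx + 3·Dx^2 - Dx^3  (order 3).
h: a_k = 1, -9, -31/2, -27/2, -239/24, -243/40, -2191/720, -729/560, …
ICs: h(0) = 1, h′(0) = -9, h′′(0) = -31.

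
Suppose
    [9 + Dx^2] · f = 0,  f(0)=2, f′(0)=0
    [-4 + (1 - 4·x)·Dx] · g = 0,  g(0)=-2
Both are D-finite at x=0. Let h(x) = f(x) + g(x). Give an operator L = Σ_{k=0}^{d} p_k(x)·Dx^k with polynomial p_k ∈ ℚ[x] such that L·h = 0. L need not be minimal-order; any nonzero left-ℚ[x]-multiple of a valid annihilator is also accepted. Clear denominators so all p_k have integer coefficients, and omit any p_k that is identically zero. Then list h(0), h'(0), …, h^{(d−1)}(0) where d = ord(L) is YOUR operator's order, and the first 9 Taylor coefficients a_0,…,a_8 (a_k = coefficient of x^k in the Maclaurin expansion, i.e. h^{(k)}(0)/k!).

f: a_k = 2, 0, -9, 0, 27/4, 0, -81/40, 0, 729/2240, …
g: a_k = -2, -8, -32, -128, -512, -2048, -8192, -32768, -131072, …
Sum ⇒ L₀ = lclm(L_f,L_g) in ℚ(x)⟨Dx⟩.
L = (-3780 + 2592·x - 5184·x^2) + (369 - 2124·x + 3888·x^2 - 5184·x^3)·Dx + (-420 + 288·x - 576·x^2)·Dx^2 + (41 - 236·x + 432·x^2 - 576·x^3)·Dx^3  (order 3).
h: a_k = 0, -8, -41, -128, -2021/4, -2048, -327761/40, -32768, -293600551/2240, …
ICs: h(0) = 0, h′(0) = -8, h′′(0) = -82.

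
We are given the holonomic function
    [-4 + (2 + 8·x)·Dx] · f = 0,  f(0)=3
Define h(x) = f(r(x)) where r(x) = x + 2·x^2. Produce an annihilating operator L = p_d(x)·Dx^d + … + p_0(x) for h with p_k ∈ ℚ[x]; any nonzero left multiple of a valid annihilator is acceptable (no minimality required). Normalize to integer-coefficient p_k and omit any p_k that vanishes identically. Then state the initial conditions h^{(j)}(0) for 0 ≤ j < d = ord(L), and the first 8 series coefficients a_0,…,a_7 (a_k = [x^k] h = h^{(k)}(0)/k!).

f: a_k = 3, 6, -6, 12, -30, 84, -252, 792, …
h₀=f(r): pull back L_f along r ⇒ L₀.
L = (-2 - 8·x) + (1 + 4·x + 8·x^2)·Dx  (order 1).
h: a_k = 3, 6, 6, -12, 18, -12, -36, 168, …
ICs: h(0) = 3.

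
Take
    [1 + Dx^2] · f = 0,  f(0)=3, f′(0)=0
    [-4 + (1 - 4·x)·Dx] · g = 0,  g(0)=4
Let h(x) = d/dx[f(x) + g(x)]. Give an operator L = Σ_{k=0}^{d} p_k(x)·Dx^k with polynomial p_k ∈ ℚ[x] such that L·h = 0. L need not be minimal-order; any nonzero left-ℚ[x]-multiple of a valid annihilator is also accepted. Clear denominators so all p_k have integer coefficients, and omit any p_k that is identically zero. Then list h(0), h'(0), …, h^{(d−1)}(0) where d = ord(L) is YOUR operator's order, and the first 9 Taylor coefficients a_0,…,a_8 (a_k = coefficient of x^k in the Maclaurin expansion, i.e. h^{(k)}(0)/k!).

L = (1544 - 64·x + 128·x^2) + (-97 + 396·x - 48·x^2 + 64·x^3)·Dx + (1544 - 64·x + 128·x^2)·Dx^2 + (-97 + 396·x - 48·x^2 + 64·x^3)·Dx^3  (order 3).
h: a_k = 16, 125, 768, 8193/2, 20480, 3932159/40, 458752, 3523215361/1680, 9437184, …
ICs: h(0) = 16, h′(0) = 125, h′′(0) = 1536.

f: a_k = 3, 0, -3/2, 0, 1/8, 0, -1/240, 0, 1/13440, …
g: a_k = 4, 16, 64, 256, 1024, 4096, 16384, 65536, 262144, …
f+g: L₀ = lclm(L_f,L_g), ord ≤ 2+1.
h=h₀': d/dx-closure on L₀ ⇒ L.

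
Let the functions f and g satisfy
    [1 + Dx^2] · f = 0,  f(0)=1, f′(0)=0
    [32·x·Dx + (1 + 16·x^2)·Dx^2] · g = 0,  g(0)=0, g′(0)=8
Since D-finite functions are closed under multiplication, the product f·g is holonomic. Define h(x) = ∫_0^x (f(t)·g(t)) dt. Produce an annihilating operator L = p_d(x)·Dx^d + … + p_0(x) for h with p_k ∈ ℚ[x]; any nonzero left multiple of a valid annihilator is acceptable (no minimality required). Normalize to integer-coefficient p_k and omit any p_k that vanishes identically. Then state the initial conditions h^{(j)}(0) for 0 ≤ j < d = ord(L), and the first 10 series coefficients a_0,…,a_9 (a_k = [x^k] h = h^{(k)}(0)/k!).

L = (1105 + 51776·x^2 + 22016·x^4 + 16384·x^6 + 65536·x^8)·Dx + (2112·x + 35840·x^3 + 49152·x^5 + 262144·x^7)·Dx^2 + (1122 + 52352·x^2 + 27648·x^4 + 32768·x^6 + 131072·x^8)·Dx^3 + (2112·x + 35840·x^3 + 49152·x^5 + 262144·x^7)·Dx^4 + (17 + 576·x^2 + 5632·x^4 + 16384·x^6 + 65536·x^8)·Dx^5  (order 5).
h: a_k = 0, 0, 4, 0, -35/3, 0, 6469/90, 0, -3079271/5040, 0, …
ICs: h(0) = 0, h′(0) = 0, h′′(0) = 8, h′′′(0) = 0, h′′′′(0) = -280.

f: a_k = 1, 0, -1/2, 0, 1/24, 0, -1/720, 0, 1/40320, 0, …
g: a_k = 0, 8, 0, -128/3, 0, 2048/5, 0, -32768/7, 0, 524288/9, …
h₀=f·g: eliminate ⇒ L₀, order ≤ 2·2.
h=∫h₀ ⇒ L = L₀·Dx.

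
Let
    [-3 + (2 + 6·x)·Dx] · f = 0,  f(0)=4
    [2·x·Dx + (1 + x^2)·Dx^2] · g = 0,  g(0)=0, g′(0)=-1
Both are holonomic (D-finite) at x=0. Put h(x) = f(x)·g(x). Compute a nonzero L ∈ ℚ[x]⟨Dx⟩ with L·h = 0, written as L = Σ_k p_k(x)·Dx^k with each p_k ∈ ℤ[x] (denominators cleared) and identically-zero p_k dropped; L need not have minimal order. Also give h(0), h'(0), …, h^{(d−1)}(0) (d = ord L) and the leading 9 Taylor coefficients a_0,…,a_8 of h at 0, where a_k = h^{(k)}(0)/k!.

f: a_k = 4, 6, -9/2, 27/4, -405/32, 1701/64, -15309/256, 72171/512, -2814669/8192, …
g: a_k = 0, -1, 0, 1/3, 0, -1/5, 0, 1/7, 0, …
h₀=f·g: eliminate ⇒ L₀, order ≤ 1·2.
L = (27 - 12·x - 9·x^2) + (-12 - 28·x + 36·x^2 + 36·x^3)·Dx + (4 + 24·x + 40·x^2 + 24·x^3 + 36·x^4)·Dx^2  (order 2).
h: a_k = 0, -4, -6, 35/6, -19/4, 1657/160, -8169/320, 511199/8960, -2376057/17920, …
ICs: h(0) = 0, h′(0) = -4.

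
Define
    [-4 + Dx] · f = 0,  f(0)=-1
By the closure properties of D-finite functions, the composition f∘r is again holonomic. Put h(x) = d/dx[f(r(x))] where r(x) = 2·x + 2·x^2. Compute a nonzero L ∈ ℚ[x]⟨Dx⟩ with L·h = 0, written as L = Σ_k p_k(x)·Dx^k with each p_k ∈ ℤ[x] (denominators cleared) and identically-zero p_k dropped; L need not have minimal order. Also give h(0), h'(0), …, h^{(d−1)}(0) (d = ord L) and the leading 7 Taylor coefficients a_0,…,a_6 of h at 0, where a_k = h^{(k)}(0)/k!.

f: a_k = -1, -4, -8, -32/3, -32/3, -128/15, -256/45, …
h₀=f(r): pull back L_f along r ⇒ L₀.
Differentiate: ansatz ord ≤ ord L₀ ⇒ L.
L = (10 + 32·x + 32·x^2) + (-1 - 2·x)·Dx  (order 1).
h: a_k = -8, -80, -448, -5504/3, -18176/3, -255488/15, -378880/9, …
ICs: h(0) = -8.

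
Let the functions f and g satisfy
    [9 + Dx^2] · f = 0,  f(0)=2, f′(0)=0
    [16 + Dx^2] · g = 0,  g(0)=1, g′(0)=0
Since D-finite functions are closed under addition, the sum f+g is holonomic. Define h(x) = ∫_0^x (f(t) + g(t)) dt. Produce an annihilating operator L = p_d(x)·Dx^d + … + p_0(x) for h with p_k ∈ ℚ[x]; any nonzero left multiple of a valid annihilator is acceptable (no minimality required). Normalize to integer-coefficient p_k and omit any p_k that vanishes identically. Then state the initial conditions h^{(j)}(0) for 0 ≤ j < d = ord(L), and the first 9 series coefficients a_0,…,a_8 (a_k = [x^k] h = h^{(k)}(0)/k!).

L = 144·Dx + 25·Dx^3 + Dx^5  (order 5).
h: a_k = 0, 3, 0, -17/3, 0, 209/60, 0, -2777/2520, 0, …
ICs: h(0) = 0, h′(0) = 3, h′′(0) = 0, h′′′(0) = -34, h′′′′(0) = 0.

f: a_k = 2, 0, -9, 0, 27/4, 0, -81/40, 0, 729/2240, …
g: a_k = 1, 0, -8, 0, 32/3, 0, -256/45, 0, 512/315, …
L₀ := lclm(L_f,L_g); ord L₀ ≤ 2+2.
h=∫₀ˣh₀: take L = L₀·Dx.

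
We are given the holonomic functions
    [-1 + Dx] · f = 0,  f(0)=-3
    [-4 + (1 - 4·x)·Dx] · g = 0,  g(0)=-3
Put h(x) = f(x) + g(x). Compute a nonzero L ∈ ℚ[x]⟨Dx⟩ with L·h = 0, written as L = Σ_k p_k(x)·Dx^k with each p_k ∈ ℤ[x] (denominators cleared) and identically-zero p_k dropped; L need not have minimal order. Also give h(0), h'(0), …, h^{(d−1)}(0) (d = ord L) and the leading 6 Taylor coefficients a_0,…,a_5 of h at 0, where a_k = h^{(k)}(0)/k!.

L = (28 + 16·x) + (-31 - 8·x + 16·x^2)·Dx + (3 - 8·x - 16·x^2)·Dx^2  (order 2).
h: a_k = -6, -15, -99/2, -385/2, -6145/8, -122881/40, …
ICs: h(0) = -6, h′(0) = -15.

f: a_k = -3, -3, -3/2, -1/2, -1/8, -1/40, …
g: a_k = -3, -12, -48, -192, -768, -3072, …
L₀ := lclm(L_f,L_g); ord L₀ ≤ 1+1.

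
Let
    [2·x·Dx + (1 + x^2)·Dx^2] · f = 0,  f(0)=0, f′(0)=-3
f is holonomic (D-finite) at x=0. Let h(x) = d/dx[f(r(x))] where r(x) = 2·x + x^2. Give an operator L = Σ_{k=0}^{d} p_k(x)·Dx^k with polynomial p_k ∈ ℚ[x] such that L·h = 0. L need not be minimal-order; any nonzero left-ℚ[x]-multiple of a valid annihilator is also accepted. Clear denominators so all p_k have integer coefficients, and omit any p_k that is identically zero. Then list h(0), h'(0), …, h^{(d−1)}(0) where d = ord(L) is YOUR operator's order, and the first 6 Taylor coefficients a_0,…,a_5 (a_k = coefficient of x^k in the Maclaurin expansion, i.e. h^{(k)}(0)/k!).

L = (-1 + 8·x + 16·x^2 + 12·x^3 + 3·x^4) + (1 + x + 4·x^2 + 8·x^3 + 5·x^4 + x^5)·Dx  (order 1).
h: a_k = -6, -6, 24, 48, -66, -282, …
ICs: h(0) = -6.

f: a_k = 0, -3, 0, 1, 0, -3/5, …
f∘r: x↦r, Dx↦Dx/r' in L_f ⇒ L₀.
h₀' ⇒ L via d/dx closure of L₀.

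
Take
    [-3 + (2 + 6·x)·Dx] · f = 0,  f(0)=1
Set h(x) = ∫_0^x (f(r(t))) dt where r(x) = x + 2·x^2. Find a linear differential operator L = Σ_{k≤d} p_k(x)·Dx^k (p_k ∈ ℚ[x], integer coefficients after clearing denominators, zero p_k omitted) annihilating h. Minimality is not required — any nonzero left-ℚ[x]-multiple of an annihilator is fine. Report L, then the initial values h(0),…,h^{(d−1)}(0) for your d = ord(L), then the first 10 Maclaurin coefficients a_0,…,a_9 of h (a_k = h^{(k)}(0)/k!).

f: a_k = 1, 3/2, -9/8, 27/16, -405/128, 1701/256, -15309/1024, 72171/2048, -2814669/32768, 14073345/65536, …
L₀ from L_f via x↦r, Dx↦r'^{-1}Dx.
h=∫₀ˣh₀: take L = L₀·Dx.
L = (-3 - 12·x)·Dx + (2 + 6·x + 12·x^2)·Dx^2  (order 2).
h: a_k = 0, 1, 3/4, 5/8, -45/64, 63/128, 135/512, -11205/7168, 41715/16384, -31365/32768, …
ICs: h(0) = 0, h′(0) = 1.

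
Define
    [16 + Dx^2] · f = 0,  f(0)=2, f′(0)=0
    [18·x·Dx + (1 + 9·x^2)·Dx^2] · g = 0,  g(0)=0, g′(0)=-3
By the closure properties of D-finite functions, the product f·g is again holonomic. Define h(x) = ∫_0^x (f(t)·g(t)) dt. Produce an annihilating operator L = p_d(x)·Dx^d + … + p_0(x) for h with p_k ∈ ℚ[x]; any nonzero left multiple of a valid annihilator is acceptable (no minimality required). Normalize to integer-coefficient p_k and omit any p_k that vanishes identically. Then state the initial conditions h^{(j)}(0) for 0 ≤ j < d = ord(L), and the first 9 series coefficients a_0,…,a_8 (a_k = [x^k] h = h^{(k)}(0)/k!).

L = (20800 + 494784·x^2 + 2923776·x^4 + 11943936·x^6 + 26873856·x^8)·Dx + (19584·x + 342144·x^3 + 2239488·x^5 + 6718464·x^7)·Dx^2 + (1700 + 42732·x^2 + 318816·x^4 + 1492992·x^6 + 3359232·x^8)·Dx^3 + (1224·x + 21384·x^3 + 139968·x^5 + 419904·x^7)·Dx^4 + (25 + 738·x^2 + 8505·x^4 + 46656·x^6 + 104976·x^8)·Dx^5  (order 5).
h: a_k = 0, 0, -3, 0, 33/2, 0, -763/15, 0, 85501/420, …
ICs: h(0) = 0, h′(0) = 0, h′′(0) = -6, h′′′(0) = 0, h′′′′(0) = 396.

f: a_k = 2, 0, -16, 0, 64/3, 0, -512/45, 0, 1024/315, …
g: a_k = 0, -3, 0, 9, 0, -243/5, 0, 2187/7, 0, …
h₀=f·g: eliminate ⇒ L₀, order ≤ 2·2.
∫: right-multiply L₀ by Dx.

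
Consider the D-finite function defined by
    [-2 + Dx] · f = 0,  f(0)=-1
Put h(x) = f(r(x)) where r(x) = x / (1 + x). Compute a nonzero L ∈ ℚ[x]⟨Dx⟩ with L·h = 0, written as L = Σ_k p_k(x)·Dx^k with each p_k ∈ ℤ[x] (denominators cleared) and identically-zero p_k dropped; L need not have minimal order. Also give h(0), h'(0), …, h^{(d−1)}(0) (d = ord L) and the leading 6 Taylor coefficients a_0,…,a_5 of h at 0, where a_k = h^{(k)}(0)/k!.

L = -2 + (1 + 2·x + x^2)·Dx  (order 1).
h: a_k = -1, -2, 0, 2/3, -2/3, 2/5, …
ICs: h(0) = -1.

f: a_k = -1, -2, -2, -4/3, -2/3, -4/15, …
L₀ from L_f via x↦r, Dx↦r'^{-1}Dx.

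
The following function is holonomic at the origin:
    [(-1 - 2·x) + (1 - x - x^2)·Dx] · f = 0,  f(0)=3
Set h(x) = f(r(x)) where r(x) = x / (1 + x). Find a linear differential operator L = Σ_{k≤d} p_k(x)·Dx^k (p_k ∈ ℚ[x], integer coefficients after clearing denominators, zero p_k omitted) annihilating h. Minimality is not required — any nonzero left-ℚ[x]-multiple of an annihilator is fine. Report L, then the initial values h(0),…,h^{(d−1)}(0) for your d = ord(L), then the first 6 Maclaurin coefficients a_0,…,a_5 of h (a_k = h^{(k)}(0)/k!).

f: a_k = 3, 3, 6, 9, 15, 24, …
Change of var in L_f (x↦r) gives L₀.
L = (1 + 3·x) + (-1 - 2·x + x^3)·Dx  (order 1).
h: a_k = 3, 3, 3, 0, 3, -3, …
ICs: h(0) = 3.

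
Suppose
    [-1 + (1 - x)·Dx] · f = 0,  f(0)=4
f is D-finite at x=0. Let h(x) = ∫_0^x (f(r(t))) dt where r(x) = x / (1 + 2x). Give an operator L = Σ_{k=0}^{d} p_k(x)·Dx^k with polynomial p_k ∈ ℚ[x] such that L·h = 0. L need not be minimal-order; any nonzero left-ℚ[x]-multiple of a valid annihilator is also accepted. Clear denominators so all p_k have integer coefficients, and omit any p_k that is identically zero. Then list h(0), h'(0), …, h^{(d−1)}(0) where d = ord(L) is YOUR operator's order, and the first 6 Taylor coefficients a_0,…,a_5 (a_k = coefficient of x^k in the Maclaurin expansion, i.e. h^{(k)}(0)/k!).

f: a_k = 4, 4, 4, 4, 4, 4, …
L₀ from L_f via x↦r, Dx↦r'^{-1}Dx.
h=∫h₀ ⇒ L = L₀·Dx.
L = -Dx + (1 + 3·x + 2·x^2)·Dx^2  (order 2).
h: a_k = 0, 4, 2, -4/3, 1, -4/5, …
ICs: h(0) = 0, h′(0) = 4.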